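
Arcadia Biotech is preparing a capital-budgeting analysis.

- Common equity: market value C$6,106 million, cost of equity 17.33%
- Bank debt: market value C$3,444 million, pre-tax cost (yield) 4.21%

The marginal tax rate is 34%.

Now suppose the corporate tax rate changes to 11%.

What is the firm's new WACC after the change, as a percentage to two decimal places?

After the change:
Total capital V = 6106 + 3444 = 9550.
Equity: weight = 6106/9550 = 0.6394; cost = 17.33%.
Bank debt: weight = 3444/9550 = 0.3606; after-tax cost = 4.21% × (1 − 11%) = 3.7469%.
WACC = 0.6394 × 17.3300% + 0.3606 × 3.7469% = 12.4316%.

12.43%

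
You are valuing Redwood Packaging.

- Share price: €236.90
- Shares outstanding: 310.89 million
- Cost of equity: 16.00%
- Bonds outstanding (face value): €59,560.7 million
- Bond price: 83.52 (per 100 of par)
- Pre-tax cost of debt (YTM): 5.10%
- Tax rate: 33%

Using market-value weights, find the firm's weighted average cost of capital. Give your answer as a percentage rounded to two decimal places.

Market value of equity E = 236.9 × 310.89m = 73649.841m. Market value of debt D = 59560.7m × 83.52/100 = 49745.09664m.
Total capital V = 73649.841 + 49745.09664 = 123394.93764.
Equity: weight = 73649.841/123394.93764 = 0.5969; cost = 16%.
Bonds outstanding: weight = 49745.09664/123394.93764 = 0.4031; after-tax cost = 5.1% × (1 − 33%) = 3.4170%.
WACC = 0.5969 × 16.0000% + 0.4031 × 3.4170% = 10.9273%.

10.93%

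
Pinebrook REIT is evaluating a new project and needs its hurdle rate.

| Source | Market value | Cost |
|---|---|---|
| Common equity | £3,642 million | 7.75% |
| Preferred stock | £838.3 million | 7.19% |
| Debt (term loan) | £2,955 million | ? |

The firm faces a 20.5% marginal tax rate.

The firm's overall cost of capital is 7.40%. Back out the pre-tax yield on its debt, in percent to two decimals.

Total capital V = 3642 + 838.3 + 2955 = 7435.3.
Equity weight = 3642/7435.3 = 0.4898.
Preferred weight = 838.3/7435.3 = 0.1127.
Term loan weight = 2955/7435.3 = 0.3974.
Equity contribution = 0.4898 × 7.75% = 3.7961%.
Preferred contribution = 0.1127 × 7.19% = 0.8106%.
Remaining for debt = 7.4% − 4.6068% = 2.7932%.
Rd × (1 − 20.5%) × 0.3974 = 2.7932%  ⇒  Rd = 8.8405%.

8.84%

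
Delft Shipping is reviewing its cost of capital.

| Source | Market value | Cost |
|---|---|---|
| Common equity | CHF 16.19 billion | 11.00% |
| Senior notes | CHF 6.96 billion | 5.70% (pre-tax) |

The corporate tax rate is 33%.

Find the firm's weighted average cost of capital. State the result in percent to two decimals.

Total capital V = 16.19 + 6.96 = 23.15.
Equity: weight = 16.19/23.15 = 0.6994; cost = 11%.
Senior notes: weight = 6.96/23.15 = 0.3006; after-tax cost = 5.7% × (1 − 33%) = 3.8190%.
WACC = 0.6994 × 11.0000% + 0.3006 × 3.8190% = 8.8410%.

8.84%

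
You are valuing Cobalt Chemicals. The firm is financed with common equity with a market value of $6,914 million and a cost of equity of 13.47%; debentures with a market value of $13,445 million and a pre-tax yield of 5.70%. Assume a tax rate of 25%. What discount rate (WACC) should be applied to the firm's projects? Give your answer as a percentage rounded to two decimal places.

Total capital V = 6914 + 13445 = 20359.
Equity: weight = 6914/20359 = 0.3396; cost = 13.47%.
Debentures: weight = 13445/20359 = 0.6604; after-tax cost = 5.7% × (1 − 25%) = 4.2750%.
WACC = 0.3396 × 13.4700% + 0.6604 × 4.2750% = 7.3977%.

7.40%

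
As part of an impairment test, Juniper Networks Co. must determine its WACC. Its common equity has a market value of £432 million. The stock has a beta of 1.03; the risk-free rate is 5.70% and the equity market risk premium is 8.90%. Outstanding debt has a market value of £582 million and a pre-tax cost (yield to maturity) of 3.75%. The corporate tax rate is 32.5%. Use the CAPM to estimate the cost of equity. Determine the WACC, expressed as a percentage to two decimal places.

Cost of equity via CAPM: Re = 5.7% + 1.03 × 8.9% = 14.8670%.
Total capital V = 432 + 582 = 1014.
Equity: weight = 432/1014 = 0.4260; cost = 14.867%.
Debt: weight = 582/1014 = 0.5740; after-tax cost = 3.75% × (1 − 32.5%) = 2.5312%.
WACC = 0.4260 × 14.8670% + 0.5740 × 2.5312% = 7.7867%.

7.79%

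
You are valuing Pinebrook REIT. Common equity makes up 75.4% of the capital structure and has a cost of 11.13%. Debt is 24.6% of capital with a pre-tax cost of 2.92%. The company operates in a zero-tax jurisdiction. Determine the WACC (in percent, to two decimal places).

After-tax cost of debt = 2.92% × (1 − 0%) = 2.9200%.
WACC = 0.754 × 11.1300% + 0.246 × 2.9200% = 9.1103%.

9.11%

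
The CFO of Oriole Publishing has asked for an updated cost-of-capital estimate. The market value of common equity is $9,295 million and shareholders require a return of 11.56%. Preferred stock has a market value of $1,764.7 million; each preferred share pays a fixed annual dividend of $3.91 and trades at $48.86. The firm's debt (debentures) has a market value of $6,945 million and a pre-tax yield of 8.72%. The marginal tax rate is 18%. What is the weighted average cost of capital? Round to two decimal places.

9.51%

Cost of preferred: Rp = 3.91 / 48.86 = 8.0025%.
Total capital V = 9295 + 1764.7 + 6945 = 18004.7.
Equity: weight = 9295/18004.7 = 0.5163; cost = 11.56%.
Preferred: weight = 1764.7/18004.7 = 0.0980; cost = 8.0025%.
Debentures: weight = 6945/18004.7 = 0.3857; after-tax cost = 8.72% × (1 − 18%) = 7.1504%.
WACC = 0.5163 × 11.5600% + 0.0980 × 8.0025% + 0.3857 × 7.1504% = 9.5104%.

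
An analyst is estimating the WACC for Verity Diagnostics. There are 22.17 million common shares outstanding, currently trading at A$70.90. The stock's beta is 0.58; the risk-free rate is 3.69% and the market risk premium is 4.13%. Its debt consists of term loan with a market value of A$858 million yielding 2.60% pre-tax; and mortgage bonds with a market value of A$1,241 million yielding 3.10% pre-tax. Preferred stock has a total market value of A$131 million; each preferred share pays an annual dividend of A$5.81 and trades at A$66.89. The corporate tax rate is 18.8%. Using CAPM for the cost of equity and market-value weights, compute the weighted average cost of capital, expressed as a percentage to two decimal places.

Cost of equity via CAPM: Re = 3.69% + 0.58 × 4.13% = 6.0854%.
Cost of preferred: Rp = 5.81 / 66.89 = 8.6859%.
Market value of equity E = 70.9 × 22.17m = 1571.853m.
Total capital V = 1571.853 + 131 + 858 + 1241 = 3801.853.
Equity: weight = 1571.853/3801.853 = 0.4134; cost = 6.0854%.
Preferred: weight = 131/3801.853 = 0.0345; cost = 8.6859%.
Term loan: weight = 858/3801.853 = 0.2257; after-tax cost = 2.6% × (1 − 18.8%) = 2.1112%.
Mortgage bonds: weight = 1241/3801.853 = 0.3264; after-tax cost = 3.1% × (1 − 18.8%) = 2.5172%.
WACC = 0.4134 × 6.0854% + 0.0345 × 8.6859% + 0.2257 × 2.1112% + 0.3264 × 2.5172% = 4.1134%.

4.11%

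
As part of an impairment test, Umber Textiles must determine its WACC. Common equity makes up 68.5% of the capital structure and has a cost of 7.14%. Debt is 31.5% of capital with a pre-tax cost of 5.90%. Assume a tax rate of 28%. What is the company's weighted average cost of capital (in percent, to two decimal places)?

6.23%

After-tax cost of debt = 5.9% × (1 − 28%) = 4.2480%.
WACC = 0.685 × 7.1400% + 0.315 × 4.2480% = 6.2290%.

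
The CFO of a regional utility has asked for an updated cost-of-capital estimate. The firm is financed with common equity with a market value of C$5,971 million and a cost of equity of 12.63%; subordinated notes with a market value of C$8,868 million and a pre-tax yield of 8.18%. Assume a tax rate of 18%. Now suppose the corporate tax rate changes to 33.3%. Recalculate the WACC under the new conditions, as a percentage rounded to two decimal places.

After the change:
Total capital V = 5971 + 8868 = 14839.
Equity: weight = 5971/14839 = 0.4024; cost = 12.63%.
Subordinated notes: weight = 8868/14839 = 0.5976; after-tax cost = 8.18% × (1 − 33.3%) = 5.4561%.
WACC = 0.4024 × 12.6300% + 0.5976 × 5.4561% = 8.3428%.

8.34%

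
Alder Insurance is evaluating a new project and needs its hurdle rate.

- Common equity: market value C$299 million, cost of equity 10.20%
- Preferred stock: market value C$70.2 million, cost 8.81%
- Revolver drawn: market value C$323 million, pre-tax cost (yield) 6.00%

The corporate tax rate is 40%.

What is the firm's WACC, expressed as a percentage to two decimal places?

Total capital V = 299 + 70.2 + 323 = 692.2.
Equity: weight = 299/692.2 = 0.4320; cost = 10.2%.
Preferred: weight = 70.2/692.2 = 0.1014; cost = 8.81%.
Revolver drawn: weight = 323/692.2 = 0.4666; after-tax cost = 6% × (1 − 40%) = 3.6000%.
WACC = 0.4320 × 10.2000% + 0.1014 × 8.8100% + 0.4666 × 3.6000% = 6.9793%.

6.98%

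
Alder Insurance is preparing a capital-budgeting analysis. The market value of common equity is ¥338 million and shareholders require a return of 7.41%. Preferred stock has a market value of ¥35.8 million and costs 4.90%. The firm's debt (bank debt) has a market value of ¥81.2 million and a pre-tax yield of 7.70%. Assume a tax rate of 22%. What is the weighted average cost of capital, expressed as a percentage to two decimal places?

Total capital V = 338 + 35.8 + 81.2 = 455.
Equity: weight = 338/455 = 0.7429; cost = 7.41%.
Preferred: weight = 35.8/455 = 0.0787; cost = 4.9%.
Bank debt: weight = 81.2/455 = 0.1785; after-tax cost = 7.7% × (1 − 22%) = 6.0060%.
WACC = 0.7429 × 7.4100% + 0.0787 × 4.9000% + 0.1785 × 6.0060% = 6.9619%.

6.96%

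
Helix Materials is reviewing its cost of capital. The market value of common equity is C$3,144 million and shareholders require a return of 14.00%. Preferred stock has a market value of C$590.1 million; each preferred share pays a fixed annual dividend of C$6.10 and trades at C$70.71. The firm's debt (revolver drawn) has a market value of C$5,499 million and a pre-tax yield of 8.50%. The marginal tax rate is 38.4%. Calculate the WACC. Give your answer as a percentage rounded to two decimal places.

Cost of preferred: Rp = 6.1 / 70.71 = 8.6268%.
Total capital V = 3144 + 590.1 + 5499 = 9233.1.
Equity: weight = 3144/9233.1 = 0.3405; cost = 14%.
Preferred: weight = 590.1/9233.1 = 0.0639; cost = 8.6268%.
Revolver drawn: weight = 5499/9233.1 = 0.5956; after-tax cost = 8.5% × (1 − 38.4%) = 5.2360%.
WACC = 0.3405 × 14.0000% + 0.0639 × 8.6268% + 0.5956 × 5.2360% = 8.4370%.

8.44%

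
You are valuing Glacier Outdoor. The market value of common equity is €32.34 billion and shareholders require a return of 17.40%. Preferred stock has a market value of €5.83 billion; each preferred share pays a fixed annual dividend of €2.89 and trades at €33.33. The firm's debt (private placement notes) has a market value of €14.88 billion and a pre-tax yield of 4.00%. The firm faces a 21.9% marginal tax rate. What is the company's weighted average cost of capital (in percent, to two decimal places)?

Cost of preferred: Rp = 2.89 / 33.33 = 8.6709%.
Total capital V = 32.34 + 5.83 + 14.88 = 53.05.
Equity: weight = 32.34/53.05 = 0.6096; cost = 17.4%.
Preferred: weight = 5.83/53.05 = 0.1099; cost = 8.6709%.
Private placement notes: weight = 14.88/53.05 = 0.2805; after-tax cost = 4% × (1 − 21.9%) = 3.1240%.
WACC = 0.6096 × 17.4000% + 0.1099 × 8.6709% + 0.2805 × 3.1240% = 12.4364%.

12.44%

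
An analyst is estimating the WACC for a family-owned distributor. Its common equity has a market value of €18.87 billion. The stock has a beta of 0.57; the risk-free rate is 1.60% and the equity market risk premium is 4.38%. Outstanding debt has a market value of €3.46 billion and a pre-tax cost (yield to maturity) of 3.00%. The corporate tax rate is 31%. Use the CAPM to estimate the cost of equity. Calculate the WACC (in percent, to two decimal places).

Cost of equity via CAPM: Re = 1.6% + 0.57 × 4.38% = 4.0966%.
Total capital V = 18.87 + 3.46 = 22.33.
Equity: weight = 18.87/22.33 = 0.8451; cost = 4.0966%.
Debt: weight = 3.46/22.33 = 0.1549; after-tax cost = 3% × (1 − 31%) = 2.0700%.
WACC = 0.8451 × 4.0966% + 0.1549 × 2.0700% = 3.7826%.

3.78%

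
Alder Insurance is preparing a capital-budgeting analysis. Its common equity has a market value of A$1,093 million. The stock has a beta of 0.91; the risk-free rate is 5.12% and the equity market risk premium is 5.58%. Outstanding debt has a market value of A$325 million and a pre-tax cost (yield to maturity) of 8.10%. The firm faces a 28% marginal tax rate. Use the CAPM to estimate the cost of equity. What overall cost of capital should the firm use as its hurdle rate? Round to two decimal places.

9.20%

Cost of equity via CAPM: Re = 5.12% + 0.91 × 5.58% = 10.1978%.
Total capital V = 1093 + 325 = 1418.
Equity: weight = 1093/1418 = 0.7708; cost = 10.1978%.
Debt: weight = 325/1418 = 0.2292; after-tax cost = 8.1% × (1 − 28%) = 5.8320%.
WACC = 0.7708 × 10.1978% + 0.2292 × 5.8320% = 9.1972%.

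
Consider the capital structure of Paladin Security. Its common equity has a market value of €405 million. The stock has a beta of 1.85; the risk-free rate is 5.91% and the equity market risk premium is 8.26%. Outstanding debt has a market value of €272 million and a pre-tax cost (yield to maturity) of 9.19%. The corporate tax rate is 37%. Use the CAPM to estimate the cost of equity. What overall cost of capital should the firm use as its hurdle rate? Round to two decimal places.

Cost of equity via CAPM: Re = 5.91% + 1.85 × 8.26% = 21.1910%.
Total capital V = 405 + 272 = 677.
Equity: weight = 405/677 = 0.5982; cost = 21.191%.
Debt: weight = 272/677 = 0.4018; after-tax cost = 9.19% × (1 − 37%) = 5.7897%.
WACC = 0.5982 × 21.1910% + 0.4018 × 5.7897% = 15.0032%.

15.00%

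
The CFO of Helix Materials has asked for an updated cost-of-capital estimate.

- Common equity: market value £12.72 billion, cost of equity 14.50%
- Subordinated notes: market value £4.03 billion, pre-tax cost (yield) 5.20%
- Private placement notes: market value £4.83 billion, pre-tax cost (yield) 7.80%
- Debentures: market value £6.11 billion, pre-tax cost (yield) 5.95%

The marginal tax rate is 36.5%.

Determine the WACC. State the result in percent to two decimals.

Total capital V = 12.72 + 4.03 + 4.83 + 6.11 = 27.69.
Equity: weight = 12.72/27.69 = 0.4594; cost = 14.5%.
Subordinated notes: weight = 4.03/27.69 = 0.1455; after-tax cost = 5.2% × (1 − 36.5%) = 3.3020%.
Private placement notes: weight = 4.83/27.69 = 0.1744; after-tax cost = 7.8% × (1 − 36.5%) = 4.9530%.
Debentures: weight = 6.11/27.69 = 0.2207; after-tax cost = 5.95% × (1 − 36.5%) = 3.7783%.
WACC = 0.4594 × 14.5000% + 0.1455 × 3.3020% + 0.1744 × 4.9530% + 0.2207 × 3.7783% = 8.8391%.

8.84%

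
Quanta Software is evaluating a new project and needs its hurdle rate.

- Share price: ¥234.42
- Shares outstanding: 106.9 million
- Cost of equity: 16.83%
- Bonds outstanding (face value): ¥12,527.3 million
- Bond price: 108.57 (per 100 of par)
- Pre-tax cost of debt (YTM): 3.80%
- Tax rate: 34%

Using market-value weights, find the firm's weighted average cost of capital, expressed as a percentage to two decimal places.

Market value of equity E = 234.42 × 106.9m = 25059.498m. Market value of debt D = 12527.3m × 108.57/100 = 13600.88961m.
Total capital V = 25059.498 + 13600.88961 = 38660.38761.
Equity: weight = 25059.498/38660.38761 = 0.6482; cost = 16.83%.
Bonds outstanding: weight = 13600.88961/38660.38761 = 0.3518; after-tax cost = 3.8% × (1 − 34%) = 2.5080%.
WACC = 0.6482 × 16.8300% + 0.3518 × 2.5080% = 11.7915%.

11.79%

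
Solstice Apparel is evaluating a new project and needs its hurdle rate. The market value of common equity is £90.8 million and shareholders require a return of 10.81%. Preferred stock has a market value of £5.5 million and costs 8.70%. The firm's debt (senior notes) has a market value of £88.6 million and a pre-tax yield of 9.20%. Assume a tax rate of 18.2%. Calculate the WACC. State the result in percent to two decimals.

9.17%

Total capital V = 90.8 + 5.5 + 88.6 = 184.9.
Equity: weight = 90.8/184.9 = 0.4911; cost = 10.81%.
Preferred: weight = 5.5/184.9 = 0.0297; cost = 8.7%.
Senior notes: weight = 88.6/184.9 = 0.4792; after-tax cost = 9.2% × (1 − 18.2%) = 7.5256%.
WACC = 0.4911 × 10.8100% + 0.0297 × 8.7000% + 0.4792 × 7.5256% = 9.1734%.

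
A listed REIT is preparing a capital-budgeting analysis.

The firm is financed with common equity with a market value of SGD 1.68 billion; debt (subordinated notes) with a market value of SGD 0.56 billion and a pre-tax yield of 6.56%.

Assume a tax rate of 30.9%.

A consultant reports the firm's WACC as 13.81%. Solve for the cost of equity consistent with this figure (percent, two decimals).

16.90%

Total capital V = 1.68 + 0.56 = 2.24.
Equity weight = 1.68/2.24 = 0.7500.
Subordinated notes weight = 0.56/2.24 = 0.2500.
Debt contribution = 0.2500 × 6.56% × (1 − 30.9%) = 1.1332%.
Required equity contribution = 13.81% − 1.1332% = 12.6768%.
Re = 12.6768% / 0.7500 = 16.9023%.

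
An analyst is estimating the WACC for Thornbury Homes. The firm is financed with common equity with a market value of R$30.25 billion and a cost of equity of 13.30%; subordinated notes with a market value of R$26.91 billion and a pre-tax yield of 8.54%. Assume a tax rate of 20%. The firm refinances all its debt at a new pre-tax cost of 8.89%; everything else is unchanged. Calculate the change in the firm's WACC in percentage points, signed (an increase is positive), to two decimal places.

+0.13 pp

Current WACC:
Total capital V = 30.25 + 26.91 = 57.16.
Equity: weight = 30.25/57.16 = 0.5292; cost = 13.3%.
Subordinated notes: weight = 26.91/57.16 = 0.4708; after-tax cost = 8.54% × (1 − 20%) = 6.8320%.
WACC = 0.5292 × 13.3000% + 0.4708 × 6.8320% = 10.2550%.
After the change:
Total capital V = 30.25 + 26.91 = 57.16.
Equity: weight = 30.25/57.16 = 0.5292; cost = 13.3%.
Subordinated notes: weight = 26.91/57.16 = 0.4708; after-tax cost = 8.89% × (1 − 20%) = 7.1120%.
WACC = 0.5292 × 13.3000% + 0.4708 × 7.1120% = 10.3868%.
Change in WACC = 10.3868% − 10.2550% = 0.1318 pp.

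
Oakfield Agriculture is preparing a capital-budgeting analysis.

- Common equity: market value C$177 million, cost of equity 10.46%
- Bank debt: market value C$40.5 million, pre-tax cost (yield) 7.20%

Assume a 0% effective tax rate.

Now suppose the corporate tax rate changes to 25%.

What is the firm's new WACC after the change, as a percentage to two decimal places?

9.52%

After the change:
Total capital V = 177 + 40.5 = 217.5.
Equity: weight = 177/217.5 = 0.8138; cost = 10.46%.
Bank debt: weight = 40.5/217.5 = 0.1862; after-tax cost = 7.2% × (1 − 25%) = 5.4000%.
WACC = 0.8138 × 10.4600% + 0.1862 × 5.4000% = 9.5178%.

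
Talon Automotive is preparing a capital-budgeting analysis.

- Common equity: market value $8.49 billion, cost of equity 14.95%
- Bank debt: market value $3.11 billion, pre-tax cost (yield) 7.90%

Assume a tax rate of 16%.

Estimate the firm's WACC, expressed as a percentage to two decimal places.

12.72%

Total capital V = 8.49 + 3.11 = 11.6.
Equity: weight = 8.49/11.6 = 0.7319; cost = 14.95%.
Bank debt: weight = 3.11/11.6 = 0.2681; after-tax cost = 7.9% × (1 − 16%) = 6.6360%.
WACC = 0.7319 × 14.9500% + 0.2681 × 6.6360% = 12.7210%.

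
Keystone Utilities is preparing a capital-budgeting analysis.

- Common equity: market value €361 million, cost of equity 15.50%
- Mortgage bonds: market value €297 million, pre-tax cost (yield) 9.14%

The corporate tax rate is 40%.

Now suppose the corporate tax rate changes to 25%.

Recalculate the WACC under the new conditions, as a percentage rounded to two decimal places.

11.60%

After the change:
Total capital V = 361 + 297 = 658.
Equity: weight = 361/658 = 0.5486; cost = 15.5%.
Mortgage bonds: weight = 297/658 = 0.4514; after-tax cost = 9.14% × (1 − 25%) = 6.8550%.
WACC = 0.5486 × 15.5000% + 0.4514 × 6.8550% = 11.5979%.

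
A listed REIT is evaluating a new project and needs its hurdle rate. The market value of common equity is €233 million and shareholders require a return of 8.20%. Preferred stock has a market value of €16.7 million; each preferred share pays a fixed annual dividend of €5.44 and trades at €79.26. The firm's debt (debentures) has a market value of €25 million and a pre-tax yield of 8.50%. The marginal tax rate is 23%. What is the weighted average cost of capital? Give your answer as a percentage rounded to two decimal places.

Cost of preferred: Rp = 5.44 / 79.26 = 6.8635%.
Total capital V = 233 + 16.7 + 25 = 274.7.
Equity: weight = 233/274.7 = 0.8482; cost = 8.2%.
Preferred: weight = 16.7/274.7 = 0.0608; cost = 6.8635%.
Debentures: weight = 25/274.7 = 0.0910; after-tax cost = 8.5% × (1 − 23%) = 6.5450%.
WACC = 0.8482 × 8.2000% + 0.0608 × 6.8635% + 0.0910 × 6.5450% = 7.9681%.

7.97%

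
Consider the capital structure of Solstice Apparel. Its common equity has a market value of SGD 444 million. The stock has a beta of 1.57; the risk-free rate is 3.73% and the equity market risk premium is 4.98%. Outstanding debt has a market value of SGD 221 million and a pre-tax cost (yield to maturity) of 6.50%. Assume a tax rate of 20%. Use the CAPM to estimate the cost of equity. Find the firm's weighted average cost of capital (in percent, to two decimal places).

9.44%

Cost of equity via CAPM: Re = 3.73% + 1.57 × 4.98% = 11.5486%.
Total capital V = 444 + 221 = 665.
Equity: weight = 444/665 = 0.6677; cost = 11.5486%.
Debt: weight = 221/665 = 0.3323; after-tax cost = 6.5% × (1 − 20%) = 5.2000%.
WACC = 0.6677 × 11.5486% + 0.3323 × 5.2000% = 9.4388%.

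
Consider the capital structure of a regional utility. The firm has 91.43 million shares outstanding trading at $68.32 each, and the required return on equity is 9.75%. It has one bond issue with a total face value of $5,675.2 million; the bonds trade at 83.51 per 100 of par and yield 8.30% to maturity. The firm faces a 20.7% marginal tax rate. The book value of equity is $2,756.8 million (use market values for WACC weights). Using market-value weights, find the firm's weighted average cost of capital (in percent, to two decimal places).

Market value of equity E = 68.32 × 91.43m = 6246.4976m. Market value of debt D = 5675.2m × 83.51/100 = 4739.35952m.
Total capital V = 6246.4976 + 4739.35952 = 10985.85712.
Equity: weight = 6246.4976/10985.85712 = 0.5686; cost = 9.75%.
Bonds outstanding: weight = 4739.35952/10985.85712 = 0.4314; after-tax cost = 8.3% × (1 − 20.7%) = 6.5819%.
WACC = 0.5686 × 9.7500% + 0.4314 × 6.5819% = 8.3833%.

8.38%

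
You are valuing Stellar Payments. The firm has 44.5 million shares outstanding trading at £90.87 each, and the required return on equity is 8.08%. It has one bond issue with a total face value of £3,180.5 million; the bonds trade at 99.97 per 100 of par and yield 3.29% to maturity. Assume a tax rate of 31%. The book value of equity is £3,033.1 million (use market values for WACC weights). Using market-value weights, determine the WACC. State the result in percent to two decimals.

5.52%

Market value of equity E = 90.87 × 44.5m = 4043.715m. Market value of debt D = 3180.5m × 99.97/100 = 3179.54585m.
Total capital V = 4043.715 + 3179.54585 = 7223.26085.
Equity: weight = 4043.715/7223.26085 = 0.5598; cost = 8.08%.
Bonds outstanding: weight = 3179.54585/7223.26085 = 0.4402; after-tax cost = 3.29% × (1 − 31%) = 2.2701%.
WACC = 0.5598 × 8.0800% + 0.4402 × 2.2701% = 5.5226%.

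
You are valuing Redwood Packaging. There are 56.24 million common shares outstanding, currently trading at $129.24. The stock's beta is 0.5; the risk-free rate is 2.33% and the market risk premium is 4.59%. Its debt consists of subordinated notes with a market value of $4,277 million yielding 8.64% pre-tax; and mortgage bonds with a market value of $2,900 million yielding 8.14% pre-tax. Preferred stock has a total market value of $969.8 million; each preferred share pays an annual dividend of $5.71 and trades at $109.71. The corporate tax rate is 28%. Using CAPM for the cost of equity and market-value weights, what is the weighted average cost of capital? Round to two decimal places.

5.34%

Cost of equity via CAPM: Re = 2.33% + 0.5 × 4.59% = 4.6250%.
Cost of preferred: Rp = 5.71 / 109.71 = 5.2046%.
Market value of equity E = 129.24 × 56.24m = 7268.4576m.
Total capital V = 7268.4576 + 969.8 + 4277 + 2900 = 15415.2576.
Equity: weight = 7268.4576/15415.2576 = 0.4715; cost = 4.625%.
Preferred: weight = 969.8/15415.2576 = 0.0629; cost = 5.2046%.
Subordinated notes: weight = 4277/15415.2576 = 0.2775; after-tax cost = 8.64% × (1 − 28%) = 6.2208%.
Mortgage bonds: weight = 2900/15415.2576 = 0.1881; after-tax cost = 8.14% × (1 − 28%) = 5.8608%.
WACC = 0.4715 × 4.6250% + 0.0629 × 5.2046% + 0.2775 × 6.2208% + 0.1881 × 5.8608% = 5.3367%.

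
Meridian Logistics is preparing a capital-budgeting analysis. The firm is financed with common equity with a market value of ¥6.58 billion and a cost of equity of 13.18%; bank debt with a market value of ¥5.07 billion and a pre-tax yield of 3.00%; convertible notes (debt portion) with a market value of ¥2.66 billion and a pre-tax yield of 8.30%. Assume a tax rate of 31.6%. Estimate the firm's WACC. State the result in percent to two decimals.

7.84%

Total capital V = 6.58 + 5.07 + 2.66 = 14.31.
Equity: weight = 6.58/14.31 = 0.4598; cost = 13.18%.
Bank debt: weight = 5.07/14.31 = 0.3543; after-tax cost = 3% × (1 − 31.6%) = 2.0520%.
Convertible notes (debt portion): weight = 2.66/14.31 = 0.1859; after-tax cost = 8.3% × (1 − 31.6%) = 5.6772%.
WACC = 0.4598 × 13.1800% + 0.3543 × 2.0520% + 0.1859 × 5.6772% = 7.8427%.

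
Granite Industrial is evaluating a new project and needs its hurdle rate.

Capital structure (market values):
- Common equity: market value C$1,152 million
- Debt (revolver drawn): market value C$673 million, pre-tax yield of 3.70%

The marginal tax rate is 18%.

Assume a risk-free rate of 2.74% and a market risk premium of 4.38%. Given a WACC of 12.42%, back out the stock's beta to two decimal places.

3.46

Total capital V = 1152 + 673 = 1825.
Equity weight = 1152/1825 = 0.6312.
Revolver drawn weight = 673/1825 = 0.3688.
Debt contribution = 0.3688 × 3.7% × (1 − 18%) = 1.1188%.
Required equity contribution = 12.42% − 1.1188% = 11.3012%  ⇒  Re = 17.9033%.
CAPM: 17.9033% = 2.74% + β × 4.38%  ⇒  β = 3.4619.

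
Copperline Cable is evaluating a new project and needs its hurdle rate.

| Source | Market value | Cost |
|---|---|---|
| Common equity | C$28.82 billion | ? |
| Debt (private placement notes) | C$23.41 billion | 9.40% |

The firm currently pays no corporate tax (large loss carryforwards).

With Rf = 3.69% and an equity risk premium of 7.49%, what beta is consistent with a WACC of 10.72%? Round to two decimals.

Total capital V = 28.82 + 23.41 = 52.23.
Equity weight = 28.82/52.23 = 0.5518.
Private placement notes weight = 23.41/52.23 = 0.4482.
Debt contribution = 0.4482 × 9.4% × (1 − 0%) = 4.2132%.
Required equity contribution = 10.72% − 4.2132% = 6.5068%  ⇒  Re = 11.7922%.
CAPM: 11.7922% = 3.69% + β × 7.49%  ⇒  β = 1.0817.

1.08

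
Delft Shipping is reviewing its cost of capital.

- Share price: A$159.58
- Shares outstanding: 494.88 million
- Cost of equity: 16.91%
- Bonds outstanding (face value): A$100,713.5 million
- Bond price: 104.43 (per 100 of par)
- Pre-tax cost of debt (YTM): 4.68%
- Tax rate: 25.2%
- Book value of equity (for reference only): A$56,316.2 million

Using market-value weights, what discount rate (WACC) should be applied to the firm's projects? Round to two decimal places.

9.25%

Market value of equity E = 159.58 × 494.88m = 78972.9504m. Market value of debt D = 100713.5m × 104.43/100 = 105175.10805m.
Total capital V = 78972.9504 + 105175.10805 = 184148.05845.
Equity: weight = 78972.9504/184148.05845 = 0.4289; cost = 16.91%.
Bonds outstanding: weight = 105175.10805/184148.05845 = 0.5711; after-tax cost = 4.68% × (1 − 25.2%) = 3.5006%.
WACC = 0.4289 × 16.9100% + 0.5711 × 3.5006% = 9.2513%.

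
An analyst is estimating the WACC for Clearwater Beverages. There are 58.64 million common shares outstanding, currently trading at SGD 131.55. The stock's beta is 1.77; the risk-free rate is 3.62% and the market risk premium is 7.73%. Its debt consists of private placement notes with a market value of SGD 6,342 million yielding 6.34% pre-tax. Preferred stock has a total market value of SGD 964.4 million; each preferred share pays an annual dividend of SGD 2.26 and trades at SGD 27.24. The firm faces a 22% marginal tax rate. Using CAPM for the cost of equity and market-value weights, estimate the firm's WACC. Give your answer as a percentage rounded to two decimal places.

Cost of equity via CAPM: Re = 3.62% + 1.77 × 7.73% = 17.3021%.
Cost of preferred: Rp = 2.26 / 27.24 = 8.2966%.
Market value of equity E = 131.55 × 58.64m = 7714.092m.
Total capital V = 7714.092 + 964.4 + 6342 = 15020.492.
Equity: weight = 7714.092/15020.492 = 0.5136; cost = 17.3021%.
Preferred: weight = 964.4/15020.492 = 0.0642; cost = 8.2966%.
Private placement notes: weight = 6342/15020.492 = 0.4222; after-tax cost = 6.34% × (1 − 22%) = 4.9452%.
WACC = 0.5136 × 17.3021% + 0.0642 × 8.2966% + 0.4222 × 4.9452% = 11.5065%.

11.51%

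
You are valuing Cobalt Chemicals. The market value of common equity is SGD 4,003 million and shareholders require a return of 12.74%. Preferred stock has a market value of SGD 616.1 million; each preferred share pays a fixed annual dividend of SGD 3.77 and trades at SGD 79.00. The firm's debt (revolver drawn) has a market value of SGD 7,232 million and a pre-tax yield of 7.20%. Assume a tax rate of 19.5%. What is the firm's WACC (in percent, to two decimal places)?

8.09%

Cost of preferred: Rp = 3.77 / 79.0 = 4.7722%.
Total capital V = 4003 + 616.1 + 7232 = 11851.1.
Equity: weight = 4003/11851.1 = 0.3378; cost = 12.74%.
Preferred: weight = 616.1/11851.1 = 0.0520; cost = 4.7722%.
Revolver drawn: weight = 7232/11851.1 = 0.6102; after-tax cost = 7.2% × (1 − 19.5%) = 5.7960%.
WACC = 0.3378 × 12.7400% + 0.0520 × 4.7722% + 0.6102 × 5.7960% = 8.0883%.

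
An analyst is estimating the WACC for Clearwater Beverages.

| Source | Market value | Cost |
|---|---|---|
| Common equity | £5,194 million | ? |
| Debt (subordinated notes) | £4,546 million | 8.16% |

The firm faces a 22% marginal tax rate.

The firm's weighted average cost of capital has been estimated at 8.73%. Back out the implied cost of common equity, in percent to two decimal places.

10.80%

Total capital V = 5194 + 4546 = 9740.
Equity weight = 5194/9740 = 0.5333.
Subordinated notes weight = 4546/9740 = 0.4667.
Debt contribution = 0.4667 × 8.16% × (1 − 22%) = 2.9707%.
Required equity contribution = 8.73% − 2.9707% = 5.7593%.
Re = 5.7593% / 0.5333 = 10.8001%.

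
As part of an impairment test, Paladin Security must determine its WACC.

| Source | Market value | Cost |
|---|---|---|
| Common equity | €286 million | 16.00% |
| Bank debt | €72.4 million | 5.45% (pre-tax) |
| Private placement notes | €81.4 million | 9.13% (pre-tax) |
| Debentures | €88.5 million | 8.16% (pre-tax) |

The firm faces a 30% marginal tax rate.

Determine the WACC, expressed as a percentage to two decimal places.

Total capital V = 286 + 72.4 + 81.4 + 88.5 = 528.3.
Equity: weight = 286/528.3 = 0.5414; cost = 16%.
Bank debt: weight = 72.4/528.3 = 0.1370; after-tax cost = 5.45% × (1 − 30%) = 3.8150%.
Private placement notes: weight = 81.4/528.3 = 0.1541; after-tax cost = 9.13% × (1 − 30%) = 6.3910%.
Debentures: weight = 88.5/528.3 = 0.1675; after-tax cost = 8.16% × (1 − 30%) = 5.7120%.
WACC = 0.5414 × 16.0000% + 0.1370 × 3.8150% + 0.1541 × 6.3910% + 0.1675 × 5.7120% = 11.1262%.

11.13%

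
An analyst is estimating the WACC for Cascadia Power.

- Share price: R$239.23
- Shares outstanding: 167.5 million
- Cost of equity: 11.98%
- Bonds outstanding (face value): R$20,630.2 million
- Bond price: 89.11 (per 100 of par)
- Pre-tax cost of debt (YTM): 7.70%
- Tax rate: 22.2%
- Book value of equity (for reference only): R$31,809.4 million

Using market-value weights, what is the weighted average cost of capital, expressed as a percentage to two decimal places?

Market value of equity E = 239.23 × 167.5m = 40071.025m. Market value of debt D = 20630.2m × 89.11/100 = 18383.57122m.
Total capital V = 40071.025 + 18383.57122 = 58454.59622.
Equity: weight = 40071.025/58454.59622 = 0.6855; cost = 11.98%.
Bonds outstanding: weight = 18383.57122/58454.59622 = 0.3145; after-tax cost = 7.7% × (1 − 22.2%) = 5.9906%.
WACC = 0.6855 × 11.9800% + 0.3145 × 5.9906% = 10.0964%.

10.10%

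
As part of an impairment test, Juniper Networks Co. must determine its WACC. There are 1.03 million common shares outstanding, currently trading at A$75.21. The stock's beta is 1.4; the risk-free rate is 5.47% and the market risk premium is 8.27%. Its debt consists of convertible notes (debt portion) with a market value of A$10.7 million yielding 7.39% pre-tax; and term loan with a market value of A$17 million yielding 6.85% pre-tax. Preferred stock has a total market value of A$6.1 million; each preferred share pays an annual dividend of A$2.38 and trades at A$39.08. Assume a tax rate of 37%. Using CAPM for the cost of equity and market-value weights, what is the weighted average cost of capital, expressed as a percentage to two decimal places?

Cost of equity via CAPM: Re = 5.47% + 1.4 × 8.27% = 17.0480%.
Cost of preferred: Rp = 2.38 / 39.08 = 6.0901%.
Market value of equity E = 75.21 × 1.03m = 77.4663m.
Total capital V = 77.4663 + 6.1 + 10.7 + 17 = 111.2663.
Equity: weight = 77.4663/111.2663 = 0.6962; cost = 17.048%.
Preferred: weight = 6.1/111.2663 = 0.0548; cost = 6.0901%.
Convertible notes (debt portion): weight = 10.7/111.2663 = 0.0962; after-tax cost = 7.39% × (1 − 37%) = 4.6557%.
Term loan: weight = 17/111.2663 = 0.1528; after-tax cost = 6.85% × (1 − 37%) = 4.3155%.
WACC = 0.6962 × 17.0480% + 0.0548 × 6.0901% + 0.0962 × 4.6557% + 0.1528 × 4.3155% = 13.3102%.

13.31%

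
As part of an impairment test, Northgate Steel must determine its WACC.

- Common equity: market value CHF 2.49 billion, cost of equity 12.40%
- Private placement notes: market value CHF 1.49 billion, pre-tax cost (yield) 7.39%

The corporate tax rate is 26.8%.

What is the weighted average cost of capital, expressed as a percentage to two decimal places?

Total capital V = 2.49 + 1.49 = 3.98.
Equity: weight = 2.49/3.98 = 0.6256; cost = 12.4%.
Private placement notes: weight = 1.49/3.98 = 0.3744; after-tax cost = 7.39% × (1 − 26.8%) = 5.4095%.
WACC = 0.6256 × 12.4000% + 0.3744 × 5.4095% = 9.7829%.

9.78%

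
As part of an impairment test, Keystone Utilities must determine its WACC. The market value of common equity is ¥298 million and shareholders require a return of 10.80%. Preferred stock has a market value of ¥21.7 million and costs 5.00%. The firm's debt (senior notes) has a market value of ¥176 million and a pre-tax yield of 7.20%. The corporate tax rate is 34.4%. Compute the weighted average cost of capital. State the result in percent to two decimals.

8.39%

Total capital V = 298 + 21.7 + 176 = 495.7.
Equity: weight = 298/495.7 = 0.6012; cost = 10.8%.
Preferred: weight = 21.7/495.7 = 0.0438; cost = 5%.
Senior notes: weight = 176/495.7 = 0.3551; after-tax cost = 7.2% × (1 − 34.4%) = 4.7232%.
WACC = 0.6012 × 10.8000% + 0.0438 × 5.0000% + 0.3551 × 4.7232% = 8.3885%.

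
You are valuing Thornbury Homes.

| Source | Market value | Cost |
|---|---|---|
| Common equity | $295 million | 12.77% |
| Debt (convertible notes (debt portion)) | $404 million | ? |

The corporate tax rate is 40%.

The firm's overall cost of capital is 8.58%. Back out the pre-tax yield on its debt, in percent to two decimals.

Total capital V = 295 + 404 = 699.
Equity weight = 295/699 = 0.4220.
Convertible notes (debt portion) weight = 404/699 = 0.5780.
Equity contribution = 0.4220 × 12.77% = 5.3893%.
Remaining for debt = 8.58% − 5.3893% = 3.1907%.
Rd × (1 − 40%) × 0.5780 = 3.1907%  ⇒  Rd = 9.2008%.

9.20%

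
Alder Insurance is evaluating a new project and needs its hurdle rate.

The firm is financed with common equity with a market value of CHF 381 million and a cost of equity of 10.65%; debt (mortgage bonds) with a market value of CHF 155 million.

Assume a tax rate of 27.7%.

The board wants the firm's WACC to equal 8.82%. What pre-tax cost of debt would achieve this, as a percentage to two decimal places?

5.98%

Total capital V = 381 + 155 = 536.
Equity weight = 381/536 = 0.7108.
Mortgage bonds weight = 155/536 = 0.2892.
Equity contribution = 0.7108 × 10.65% = 7.5702%.
Remaining for debt = 8.82% − 7.5702% = 1.2498%.
Rd × (1 − 27.7%) × 0.2892 = 1.2498%  ⇒  Rd = 5.9775%.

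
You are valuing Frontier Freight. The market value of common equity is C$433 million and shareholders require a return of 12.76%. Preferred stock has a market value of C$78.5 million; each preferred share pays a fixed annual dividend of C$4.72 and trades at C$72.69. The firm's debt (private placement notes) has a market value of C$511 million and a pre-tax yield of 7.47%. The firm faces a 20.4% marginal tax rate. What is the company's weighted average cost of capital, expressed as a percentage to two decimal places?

Cost of preferred: Rp = 4.72 / 72.69 = 6.4933%.
Total capital V = 433 + 78.5 + 511 = 1022.5.
Equity: weight = 433/1022.5 = 0.4235; cost = 12.76%.
Preferred: weight = 78.5/1022.5 = 0.0768; cost = 6.4933%.
Private placement notes: weight = 511/1022.5 = 0.4998; after-tax cost = 7.47% × (1 − 20.4%) = 5.9461%.
WACC = 0.4235 × 12.7600% + 0.0768 × 6.4933% + 0.4998 × 5.9461% = 8.8736%.

8.87%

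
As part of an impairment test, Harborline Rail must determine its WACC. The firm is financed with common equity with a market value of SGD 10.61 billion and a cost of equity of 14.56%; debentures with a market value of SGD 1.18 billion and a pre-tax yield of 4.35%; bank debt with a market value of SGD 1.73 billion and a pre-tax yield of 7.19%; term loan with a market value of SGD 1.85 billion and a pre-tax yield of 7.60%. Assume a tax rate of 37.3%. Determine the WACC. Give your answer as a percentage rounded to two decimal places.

Total capital V = 10.61 + 1.18 + 1.73 + 1.85 = 15.37.
Equity: weight = 10.61/15.37 = 0.6903; cost = 14.56%.
Debentures: weight = 1.18/15.37 = 0.0768; after-tax cost = 4.35% × (1 − 37.3%) = 2.7274%.
Bank debt: weight = 1.73/15.37 = 0.1126; after-tax cost = 7.19% × (1 − 37.3%) = 4.5081%.
Term loan: weight = 1.85/15.37 = 0.1204; after-tax cost = 7.6% × (1 − 37.3%) = 4.7652%.
WACC = 0.6903 × 14.5600% + 0.0768 × 2.7274% + 0.1126 × 4.5081% + 0.1204 × 4.7652% = 11.3412%.

11.34%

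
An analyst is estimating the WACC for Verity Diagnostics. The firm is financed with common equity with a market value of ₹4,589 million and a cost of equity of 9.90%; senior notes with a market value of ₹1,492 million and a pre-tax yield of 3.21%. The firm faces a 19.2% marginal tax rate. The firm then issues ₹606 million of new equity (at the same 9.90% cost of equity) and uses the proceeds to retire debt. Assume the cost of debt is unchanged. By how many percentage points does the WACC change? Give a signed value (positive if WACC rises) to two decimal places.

Current WACC:
Total capital V = 4589 + 1492 = 6081.
Equity: weight = 4589/6081 = 0.7546; cost = 9.9%.
Senior notes: weight = 1492/6081 = 0.2454; after-tax cost = 3.21% × (1 − 19.2%) = 2.5937%.
WACC = 0.7546 × 9.9000% + 0.2454 × 2.5937% = 8.1074%.
After the change:
Total capital V = 5195 + 886 = 6081.
Equity: weight = 5195/6081 = 0.8543; cost = 9.9%.
Senior notes: weight = 886/6081 = 0.1457; after-tax cost = 3.21% × (1 − 19.2%) = 2.5937%.
WACC = 0.8543 × 9.9000% + 0.1457 × 2.5937% = 8.8355%.
Change in WACC = 8.8355% − 8.1074% = 0.7281 pp.

+0.73 pp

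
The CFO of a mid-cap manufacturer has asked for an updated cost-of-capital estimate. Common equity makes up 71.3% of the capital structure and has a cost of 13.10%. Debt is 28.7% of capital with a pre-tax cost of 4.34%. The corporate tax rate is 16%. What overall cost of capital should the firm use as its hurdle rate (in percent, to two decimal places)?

10.39%

After-tax cost of debt = 4.34% × (1 − 16%) = 3.6456%.
WACC = 0.713 × 13.1000% + 0.287 × 3.6456% = 10.3866%.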